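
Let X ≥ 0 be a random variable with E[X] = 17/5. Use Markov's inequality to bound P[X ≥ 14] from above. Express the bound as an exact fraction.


μ = E[X] = 17/5, a = 14.
Markov: P[X ≥ 14] ≤ μ/a = (17/5)/14 = 17/70.
Numerically: ≈ 0.2429.
(Since a = 14 > μ = 3.4000, the bound 17/70 is < 1 and informative.)

P[X ≥ 14] ≤ 17/70 ≈ 0.2429.


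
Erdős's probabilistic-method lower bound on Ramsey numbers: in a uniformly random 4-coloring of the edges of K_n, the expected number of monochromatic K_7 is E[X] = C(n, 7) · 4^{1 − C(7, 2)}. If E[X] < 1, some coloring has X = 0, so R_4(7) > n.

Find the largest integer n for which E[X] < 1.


We need C(n, 7) · 4^{1 − 21} < 1, i.e. C(n, 7) < 4^{21 − 1} = 1099511627776.
Check values of n near the boundary:
  n = 176: C(176, 7) = 919790691600; 919790691600 < 1099511627776? YES
  n = 177: C(177, 7) = 957664425960; 957664425960 < 1099511627776? YES
  n = 178: C(178, 7) = 996867063280; 996867063280 < 1099511627776? YES
  n = 179: C(179, 7) = 1037437234460; 1037437234460 < 1099511627776? YES
  n = 180: C(180, 7) = 1079414463600; 1079414463600 < 1099511627776? YES
  n = 181: C(181, 7) = 1122839183400; 1122839183400 < 1099511627776? NO
  n = 182: C(182, 7) = 1167752750736; 1167752750736 < 1099511627776? NO
The largest n with C(n, 7) < 1099511627776 is n = 180 (where E[X] = 67463403975/68719476736 ≈ 0.981722). Hence R_4(7) > 180, i.e. R_4(7) ≥ 181.

Largest n = 180; hence R_4(7) > 180.


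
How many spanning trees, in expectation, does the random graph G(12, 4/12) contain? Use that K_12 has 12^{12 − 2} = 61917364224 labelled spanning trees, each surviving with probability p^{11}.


K_12 has 12^{12 − 2} = 61917364224 labelled spanning trees.
For each such spanning tree H, let X_H = 1 if all 11 edges of H are present in G. Then P[X_H = 1] = p^{11} = (1/3)^{11} = 1/177147.
By linearity of expectation: E[X] = Σ_H E[X_H] = 61917364224 · p^{11} = 61917364224 · 1/177147 = 1048576/3.
Numerically: E[X] ≈ 3.495e+05.

E[X] = 61917364224 · (1/3)^{11} = 1048576/3 ≈ 3.495e+05.


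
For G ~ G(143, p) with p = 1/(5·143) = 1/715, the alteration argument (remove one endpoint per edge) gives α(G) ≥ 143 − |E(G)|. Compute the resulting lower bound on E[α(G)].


E[|E(G)|] = C(143, 2)·p = 10153 · (1/715) = 71/5.
E[α(G)] ≥ n − E[|E(G)|] = 143 − 71/5 = 644/5.
Numerically: ≈ 128.8000.
(This is only a lower bound; the true E[α(G)] may be larger.)

E[α(G)] ≥ 644/5 ≈ 128.8000.


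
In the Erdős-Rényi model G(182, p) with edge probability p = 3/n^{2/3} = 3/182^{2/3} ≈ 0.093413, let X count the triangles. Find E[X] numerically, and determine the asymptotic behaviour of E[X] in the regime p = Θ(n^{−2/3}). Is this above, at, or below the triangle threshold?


Number of potential triangles: C(182, 3) = 988260.
Each occurs with probability p³ ≈ (0.093413)³ ≈ 8.1511895e-04.
By linearity: E[X] = C(182, 3)·p³ ≈ 988260 · 8.1511895e-04 ≈ 805.54945.
Since α = 2/3 < 1, p = c/n^{2/3} ≫ 1/n is above the triangle threshold p ~ 1/n. Asymptotically E[X] ~ (c³/6)·n^{3(1−α)} = (3³/6)·n^{1} → ∞; triangles are abundant w.h.p.

E[X] ≈ 805.54945; in regime p = Θ(1/n^{2/3}) E[X] diverges (above the triangle threshold p ~ 1/n).


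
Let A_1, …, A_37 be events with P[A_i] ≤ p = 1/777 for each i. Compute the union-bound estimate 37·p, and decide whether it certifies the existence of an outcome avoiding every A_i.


Union bound: P[∪_{i=1}^{37} A_i] ≤ Σ_i P[A_i] ≤ 37·p = 37·(1/777) = 1/21.
Numerically: 1/21 ≈ 0.04762.
Is 1/21 < 1? YES.
Since P[∪ A_i] ≤ 1/21 < 1, the complement has P[∩ A_i^c] ≥ 1 − 1/21 = 20/21 > 0, so some outcome avoids every A_i.

37·p = 1/21 ≈ 0.04762; existence CERTIFIED by the union bound.


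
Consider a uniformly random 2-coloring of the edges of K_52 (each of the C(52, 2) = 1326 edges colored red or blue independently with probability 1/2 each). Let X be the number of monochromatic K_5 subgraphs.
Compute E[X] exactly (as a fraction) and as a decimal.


Let X = Σ_S X_S over the C(52, 5) = 2598960 subsets S of size 5, where X_S = 1 if the K_5 on S is monochromatic.
For a fixed S, the K_5 on S has C(5, 2) = 10 edges. P[all 10 edges red] = (1/2)^10, and likewise for blue, so P[monochromatic] = 2·(1/2)^10 = 2^{1 − 10} = 1/512.
Summing: E[X] = C(52, 5) · 2^{1 − 10} = 2598960 · 1/512 = 162435/32.
Numerically: E[X] ≈ 5076.0938.

E[X] = C(52,5)·2^(1−C(5,2)) = 162435/32 ≈ 5076.0938.


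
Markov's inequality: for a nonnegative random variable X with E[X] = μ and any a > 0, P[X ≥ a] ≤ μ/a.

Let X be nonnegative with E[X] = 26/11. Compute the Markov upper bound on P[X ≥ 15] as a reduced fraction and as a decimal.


μ = E[X] = 26/11, a = 15.
Markov: P[X ≥ 15] ≤ μ/a = (26/11)/15 = 26/165.
Numerically: ≈ 0.158.
(Since a = 15 > μ = 2.364, the bound 26/165 is < 1 and informative.)

P[X ≥ 15] ≤ 26/165 ≈ 0.158.


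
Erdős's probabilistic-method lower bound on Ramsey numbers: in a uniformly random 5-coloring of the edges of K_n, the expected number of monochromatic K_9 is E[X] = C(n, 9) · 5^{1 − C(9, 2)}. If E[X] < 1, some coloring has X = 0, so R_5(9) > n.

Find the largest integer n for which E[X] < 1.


We need C(n, 9) · 5^{1 − 36} < 1, i.e. C(n, 9) < 5^{36 − 1} = 2910383045673370361328125.
Check values of n near the boundary:
  n = 2170: C(2170, 9) = 2891746779868845075610510; 2891746779868845075610510 < 2910383045673370361328125? YES
  n = 2171: C(2171, 9) = 2903784578674959601827205; 2903784578674959601827205 < 2910383045673370361328125? YES
  n = 2172: C(2172, 9) = 2915866900084148060642020; 2915866900084148060642020 < 2910383045673370361328125? NO
  n = 2173: C(2173, 9) = 2927993888115921319674265; 2927993888115921319674265 < 2910383045673370361328125? NO
The largest n with C(n, 9) < 2910383045673370361328125 is n = 2171 (where E[X] = 580756915734991920365441/582076609134674072265625 ≈ 0.997733). Hence R_5(9) > 2171, i.e. R_5(9) ≥ 2172.

Largest n = 2171; hence R_5(9) > 2171.


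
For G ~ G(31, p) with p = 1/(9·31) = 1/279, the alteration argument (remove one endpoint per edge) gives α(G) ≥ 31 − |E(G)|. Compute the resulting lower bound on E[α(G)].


E[|E(G)|] = C(31, 2)·p = 465 · (1/279) = 5/3.
E[α(G)] ≥ n − E[|E(G)|] = 31 − 5/3 = 88/3.
Numerically: ≈ 29.33333.
(This is only a lower bound; the true E[α(G)] may be larger.)

E[α(G)] ≥ 88/3 ≈ 29.33333.


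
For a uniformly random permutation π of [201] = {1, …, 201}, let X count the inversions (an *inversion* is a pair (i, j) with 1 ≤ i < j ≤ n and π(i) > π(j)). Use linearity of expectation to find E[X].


Write X = Σ X_I over the C(201, 2) = 20100 pairs i < j, with X_I the indicator of one inversion.
There are 20100 indicators.
For each fixed pair i < j, the values π(i) and π(j) are two distinct elements of {1, …, 201} in uniformly random order; by symmetry P[π(i) > π(j)] = 1/2.
By linearity: E[X] = 20100 · (1/2) = C(201, 2) · (1/2) = 20100/2 = 10050 ≈ 10050.00000.

E[X] = 10050 = 10050.00000.


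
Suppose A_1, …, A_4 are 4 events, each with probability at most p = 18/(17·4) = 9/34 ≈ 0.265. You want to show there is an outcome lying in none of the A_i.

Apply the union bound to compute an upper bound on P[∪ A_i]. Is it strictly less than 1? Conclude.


Union bound: P[∪_{i=1}^{4} A_i] ≤ Σ_i P[A_i] ≤ 4·p = 4·(9/34) = 18/17.
Numerically: 18/17 ≈ 1.059.
Is 18/17 < 1? NO.
Since the bound 18/17 is ≥ 1, the union bound is uninformative here; it does NOT by itself certify existence.

4·p = 18/17 ≈ 1.059; existence NOT certified by the union bound.


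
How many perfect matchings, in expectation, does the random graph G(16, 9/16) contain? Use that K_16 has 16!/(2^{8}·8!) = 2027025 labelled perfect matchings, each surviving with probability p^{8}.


K_16 has 16!/(2^{8}·8!) = 2027025 labelled perfect matchings.
For each such perfect matching H, let X_H = 1 if all 8 edges of H are present in G. Then P[X_H = 1] = p^{8} = (9/16)^{8} = 43046721/4294967296.
By linearity: E[X] = Σ_H E[X_H] = 2027025 · p^{8} = 2027025 · 43046721/4294967296 = 87256779635025/4294967296.
Numerically: E[X] ≈ 2.032e+04.

E[X] = 2027025 · (9/16)^{8} = 87256779635025/4294967296 ≈ 2.032e+04.


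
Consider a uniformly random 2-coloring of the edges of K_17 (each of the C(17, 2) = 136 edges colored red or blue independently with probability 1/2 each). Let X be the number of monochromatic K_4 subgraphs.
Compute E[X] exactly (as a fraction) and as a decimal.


Let X = Σ_S X_S over the C(17, 4) = 2380 subsets S of size 4, where X_S = 1 if the K_4 on S is monochromatic.
For a fixed S, the K_4 on S has C(4, 2) = 6 edges. P[all 6 edges red] = (1/2)^6, and likewise for blue, so P[monochromatic] = 2·(1/2)^6 = 2^{1 − 6} = 1/32.
Summing: E[X] = C(17, 4) · 2^{1 − 6} = 2380 · 1/32 = 595/8.
Numerically: E[X] ≈ 74.375.

E[X] = C(17,4)·2^(1−C(4,2)) = 595/8 ≈ 74.375.


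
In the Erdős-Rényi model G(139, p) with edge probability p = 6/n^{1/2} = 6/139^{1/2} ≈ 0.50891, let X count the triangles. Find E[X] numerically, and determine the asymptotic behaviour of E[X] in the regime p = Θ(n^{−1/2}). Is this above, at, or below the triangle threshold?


Number of potential triangles: C(139, 3) = 437989.
Each occurs with probability p³ ≈ (0.50891)³ ≈ 1.3180490e-01.
By linearity: E[X] = C(139, 3)·p³ ≈ 437989 · 1.3180490e-01 ≈ 57729.09566.
Since α = 1/2 < 1, p = c/n^{1/2} ≫ 1/n is above the triangle threshold p ~ 1/n. Asymptotically E[X] ~ (c³/6)·n^{3(1−α)} = (6³/6)·n^{1.5} → ∞; triangles are abundant w.h.p.

E[X] ≈ 57729.09566; in regime p = Θ(1/n^{1/2}) E[X] diverges (above the triangle threshold p ~ 1/n).


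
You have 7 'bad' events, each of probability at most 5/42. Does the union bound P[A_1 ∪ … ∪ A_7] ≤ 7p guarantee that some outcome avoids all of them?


Union bound: P[∪_{i=1}^{7} A_i] ≤ Σ_i P[A_i] ≤ 7·p = 7·(5/42) = 5/6.
Numerically: 5/6 ≈ 0.833.
Is 5/6 < 1? YES.
Since P[∪ A_i] ≤ 5/6 < 1, the complement has P[∩ A_i^c] ≥ 1 − 5/6 = 1/6 > 0, so some outcome avoids every A_i.

7·p = 5/6 ≈ 0.833; existence CERTIFIED by the union bound.


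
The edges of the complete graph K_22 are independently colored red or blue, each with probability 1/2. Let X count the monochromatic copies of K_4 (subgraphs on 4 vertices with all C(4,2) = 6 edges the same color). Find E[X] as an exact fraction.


Let X = Σ_S X_S over the C(22, 4) = 7315 subsets S of size 4, where X_S = 1 if the K_4 on S is monochromatic.
For a fixed S, the K_4 on S has C(4, 2) = 6 edges. P[all 6 edges red] = (1/2)^6, and likewise for blue, so P[monochromatic] = 2·(1/2)^6 = 2^{1 − 6} = 1/32.
By linearity of expectation: E[X] = C(22, 4) · 2^{1 − 6} = 7315 · 1/32 = 7315/32.
Numerically: E[X] ≈ 228.5938.

E[X] = C(22,4)·2^(1−C(4,2)) = 7315/32 ≈ 228.5938.


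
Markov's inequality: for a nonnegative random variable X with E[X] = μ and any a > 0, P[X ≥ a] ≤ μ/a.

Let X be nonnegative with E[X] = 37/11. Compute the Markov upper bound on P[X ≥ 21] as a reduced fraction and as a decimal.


μ = E[X] = 37/11, a = 21.
Markov: P[X ≥ 21] ≤ μ/a = (37/11)/21 = 37/231.
Numerically: ≈ 0.160173.
(Since a = 21 > μ = 3.363636, the bound 37/231 is < 1 and informative.)

P[X ≥ 21] ≤ 37/231 ≈ 0.160173.


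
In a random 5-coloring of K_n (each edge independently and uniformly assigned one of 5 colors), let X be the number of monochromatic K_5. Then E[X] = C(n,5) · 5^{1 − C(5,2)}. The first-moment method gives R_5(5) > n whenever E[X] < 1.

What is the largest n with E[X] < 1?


We need C(n, 5) · 5^{1 − 10} < 1, i.e. C(n, 5) < 5^{10 − 1} = 1953125.
Check values of n near the boundary:
  n = 48: C(48, 5) = 1712304; 1712304 < 1953125? YES
  n = 49: C(49, 5) = 1906884; 1906884 < 1953125? YES
  n = 50: C(50, 5) = 2118760; 2118760 < 1953125? NO
The largest n with C(n, 5) < 1953125 is n = 49 (where E[X] = 1906884/1953125 ≈ 0.976325). Hence R_5(5) > 49, i.e. R_5(5) ≥ 50.

Largest n = 49; hence R_5(5) > 49.


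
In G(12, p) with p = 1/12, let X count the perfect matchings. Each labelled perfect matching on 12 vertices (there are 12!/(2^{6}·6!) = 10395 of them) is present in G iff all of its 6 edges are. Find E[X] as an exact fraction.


K_12 has 12!/(2^{6}·6!) = 10395 labelled perfect matchings.
For each such perfect matching H, let X_H = 1 if all 6 edges of H are present in G. Then P[X_H = 1] = p^{6} = (1/12)^{6} = 1/2985984.
By linearity: E[X] = Σ_H E[X_H] = 10395 · p^{6} = 10395 · 1/2985984 = 385/110592.
Numerically: E[X] ≈ 0.00348126.

E[X] = 10395 · (1/12)^{6} = 385/110592 ≈ 0.00348126.


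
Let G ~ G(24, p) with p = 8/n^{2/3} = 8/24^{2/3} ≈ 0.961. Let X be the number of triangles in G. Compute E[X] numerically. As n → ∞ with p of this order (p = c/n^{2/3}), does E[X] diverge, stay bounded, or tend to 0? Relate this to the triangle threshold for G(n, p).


Number of potential triangles: C(24, 3) = 2024.
Each occurs with probability p³ ≈ (0.961)³ ≈ 8.88889e-01.
By linearity: E[X] = C(24, 3)·p³ ≈ 2024 · 8.88889e-01 ≈ 1799.111.
Since α = 2/3 < 1, p = c/n^{2/3} ≫ 1/n is above the triangle threshold p ~ 1/n. Asymptotically E[X] ~ (c³/6)·n^{3(1−α)} = (8³/6)·n^{1} → ∞; triangles are abundant w.h.p.

E[X] ≈ 1799.111; in regime p = Θ(1/n^{2/3}) E[X] diverges (above the triangle threshold p ~ 1/n).


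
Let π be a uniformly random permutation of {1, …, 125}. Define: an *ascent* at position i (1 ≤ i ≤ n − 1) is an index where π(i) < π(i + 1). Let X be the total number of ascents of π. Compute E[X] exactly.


Write X = Σ X_I over i = 1, …, 124, with X_I the indicator of one ascent.
There are 124 indicators.
For each fixed i, the pair (π(i), π(i+1)) is a uniformly random ordered pair of distinct values from {1, …, 125}; by symmetry P[π(i) < π(i+1)] = 1/2.
By linearity: E[X] = 124 · (1/2) = (125 − 1) · (1/2) = 62 ≈ 62.000000.

E[X] = 62 = 62.000000.


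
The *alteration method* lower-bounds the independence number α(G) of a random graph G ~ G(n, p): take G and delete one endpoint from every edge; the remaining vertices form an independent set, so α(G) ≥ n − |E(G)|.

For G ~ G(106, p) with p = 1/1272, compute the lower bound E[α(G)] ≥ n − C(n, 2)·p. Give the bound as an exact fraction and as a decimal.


E[|E(G)|] = C(106, 2)·p = 5565 · (1/1272) = 35/8.
E[α(G)] ≥ n − E[|E(G)|] = 106 − 35/8 = 813/8.
Numerically: ≈ 101.62500.
(This is only a lower bound; the true E[α(G)] may be larger.)

E[α(G)] ≥ 813/8 ≈ 101.62500.


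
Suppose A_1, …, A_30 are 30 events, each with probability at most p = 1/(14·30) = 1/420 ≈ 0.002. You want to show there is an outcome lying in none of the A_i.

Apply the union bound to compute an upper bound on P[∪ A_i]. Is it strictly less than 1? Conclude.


Union bound: P[∪_{i=1}^{30} A_i] ≤ Σ_i P[A_i] ≤ 30·p = 30·(1/420) = 1/14.
Numerically: 1/14 ≈ 0.071.
Is 1/14 < 1? YES.
Since P[∪ A_i] ≤ 1/14 < 1, the complement has P[∩ A_i^c] ≥ 1 − 1/14 = 13/14 > 0, so some outcome avoids every A_i.

30·p = 1/14 ≈ 0.071; existence CERTIFIED by the union bound.


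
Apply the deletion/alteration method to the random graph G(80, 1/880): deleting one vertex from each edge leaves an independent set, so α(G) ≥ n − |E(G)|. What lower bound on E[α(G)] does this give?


E[|E(G)|] = C(80, 2)·p = 3160 · (1/880) = 79/22.
E[α(G)] ≥ n − E[|E(G)|] = 80 − 79/22 = 1681/22.
Numerically: ≈ 76.409.
(This is only a lower bound; the true E[α(G)] may be larger.)

E[α(G)] ≥ 1681/22 ≈ 76.409.


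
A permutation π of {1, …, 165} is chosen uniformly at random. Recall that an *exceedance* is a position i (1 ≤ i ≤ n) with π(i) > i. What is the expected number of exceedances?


Write X = Σ_{i=1}^{165} X_i, where X_i = 1_{π(i) > i}.
For each fixed i, π(i) is uniform over {1, …, 165} (marginal of a uniform permutation), so P[π(i) > i] = (n − i)/n. Summing: Σ_{i=1}^{165} (n − i)/n = (0 + 1 + … + 164)/165 = 165(165 − 1)/(2·165) = (165 − 1)/2.
Hence E[X] = Σ_{i=1}^{165} (165 − i)/165 = 82 ≈ 82.000.

E[X] = 82 = 82.000.


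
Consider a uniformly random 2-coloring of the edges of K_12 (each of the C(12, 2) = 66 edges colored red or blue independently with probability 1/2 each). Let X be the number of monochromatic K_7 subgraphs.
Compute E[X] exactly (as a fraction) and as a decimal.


Let X = Σ_S X_S over the C(12, 7) = 792 subsets S of size 7, where X_S = 1 if the K_7 on S is monochromatic.
For a fixed S, the K_7 on S has C(7, 2) = 21 edges. P[all 21 edges red] = (1/2)^21, and likewise for blue, so P[monochromatic] = 2·(1/2)^21 = 2^{1 − 21} = 1/1048576.
By linearity: E[X] = C(12, 7) · 2^{1 − 21} = 792 · 1/1048576 = 99/131072.
Numerically: E[X] ≈ 0.001.

E[X] = C(12,7)·2^(1−C(7,2)) = 99/131072 ≈ 0.001.


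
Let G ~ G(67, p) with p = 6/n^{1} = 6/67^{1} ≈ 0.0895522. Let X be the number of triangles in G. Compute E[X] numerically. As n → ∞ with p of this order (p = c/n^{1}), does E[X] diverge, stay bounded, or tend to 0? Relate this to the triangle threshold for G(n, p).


Number of potential triangles: C(67, 3) = 47905.
Each occurs with probability p³ ≈ (0.0895522)³ ≈ 7.18173446e-04.
By linearity: E[X] = C(67, 3)·p³ ≈ 47905 · 7.18173446e-04 ≈ 34.404099.
Here α = 1, so p = 6/n is exactly at the triangle threshold p ~ 1/n. Asymptotically E[X] → c³/6 = 6³/6 = 36 ≈ 36.000000, a bounded constant. In this regime the triangle count is asymptotically Poisson(c³/6).

E[X] ≈ 34.404099; in regime p = Θ(1/n^{1}) E[X] stays bounded (at the triangle threshold p ~ 1/n).


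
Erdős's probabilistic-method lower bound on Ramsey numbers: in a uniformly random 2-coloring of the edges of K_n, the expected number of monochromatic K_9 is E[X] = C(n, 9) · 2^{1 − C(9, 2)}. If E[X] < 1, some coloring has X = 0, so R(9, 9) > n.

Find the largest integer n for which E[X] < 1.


We need C(n, 9) · 2^{1 − 36} < 1, i.e. C(n, 9) < 2^{36 − 1} = 34359738368.
Check values of n near the boundary:
  n = 64: C(64, 9) = 27540584512; 27540584512 < 34359738368? YES
  n = 65: C(65, 9) = 31966749880; 31966749880 < 34359738368? YES
  n = 66: C(66, 9) = 37014131440; 37014131440 < 34359738368? NO
  n = 67: C(67, 9) = 42757703560; 42757703560 < 34359738368? NO
  n = 68: C(68, 9) = 49280065120; 49280065120 < 34359738368? NO
The largest n with C(n, 9) < 34359738368 is n = 65 (where E[X] = 3995843735/4294967296 ≈ 0.9304). Hence R(9, 9) > 65, i.e. R(9, 9) ≥ 66.

Largest n = 65; hence R(9, 9) > 65.


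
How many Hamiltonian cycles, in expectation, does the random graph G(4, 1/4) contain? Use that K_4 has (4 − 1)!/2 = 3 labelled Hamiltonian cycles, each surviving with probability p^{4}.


K_4 has (4 − 1)!/2 = 3 labelled Hamiltonian cycles.
For each such Hamiltonian cycle H, let X_H = 1 if all 4 edges of H are present in G. Then P[X_H = 1] = p^{4} = (1/4)^{4} = 1/256.
Summing the indicators: E[X] = Σ_H E[X_H] = 3 · p^{4} = 3 · 1/256 = 3/256.
Numerically: E[X] ≈ 0.01172.

E[X] = 3 · (1/4)^{4} = 3/256 ≈ 0.01172.


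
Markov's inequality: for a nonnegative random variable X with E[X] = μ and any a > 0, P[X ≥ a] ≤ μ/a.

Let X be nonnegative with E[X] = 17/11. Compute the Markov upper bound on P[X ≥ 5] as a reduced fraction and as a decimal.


μ = E[X] = 17/11, a = 5.
Markov: P[X ≥ 5] ≤ μ/a = (17/11)/5 = 17/55.
Numerically: ≈ 0.3091.
(Since a = 5 > μ = 1.5455, the bound 17/55 is < 1 and informative.)

P[X ≥ 5] ≤ 17/55 ≈ 0.3091.


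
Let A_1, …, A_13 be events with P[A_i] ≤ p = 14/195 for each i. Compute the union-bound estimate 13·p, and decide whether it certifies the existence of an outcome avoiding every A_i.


Union bound: P[∪_{i=1}^{13} A_i] ≤ Σ_i P[A_i] ≤ 13·p = 13·(14/195) = 14/15.
Numerically: 14/15 ≈ 0.9333.
Is 14/15 < 1? YES.
Since P[∪ A_i] ≤ 14/15 < 1, the complement has P[∩ A_i^c] ≥ 1 − 14/15 = 1/15 > 0, so some outcome avoids every A_i.

13·p = 14/15 ≈ 0.9333; existence CERTIFIED by the union bound.


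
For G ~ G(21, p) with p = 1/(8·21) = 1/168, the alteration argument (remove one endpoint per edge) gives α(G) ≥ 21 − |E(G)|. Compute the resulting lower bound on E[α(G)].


E[|E(G)|] = C(21, 2)·p = 210 · (1/168) = 5/4.
E[α(G)] ≥ n − E[|E(G)|] = 21 − 5/4 = 79/4.
Numerically: ≈ 19.750.
(This is only a lower bound; the true E[α(G)] may be larger.)

E[α(G)] ≥ 79/4 ≈ 19.750.


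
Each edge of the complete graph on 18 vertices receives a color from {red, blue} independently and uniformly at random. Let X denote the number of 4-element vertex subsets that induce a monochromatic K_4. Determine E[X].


Let X = Σ_S X_S over the C(18, 4) = 3060 subsets S of size 4, where X_S = 1 if the K_4 on S is monochromatic.
For a fixed S, the K_4 on S has C(4, 2) = 6 edges. P[all 6 edges red] = (1/2)^6, and likewise for blue, so P[monochromatic] = 2·(1/2)^6 = 2^{1 − 6} = 1/32.
By linearity: E[X] = C(18, 4) · 2^{1 − 6} = 3060 · 1/32 = 765/8.
Numerically: E[X] ≈ 95.6250.

E[X] = C(18,4)·2^(1−C(4,2)) = 765/8 ≈ 95.6250.


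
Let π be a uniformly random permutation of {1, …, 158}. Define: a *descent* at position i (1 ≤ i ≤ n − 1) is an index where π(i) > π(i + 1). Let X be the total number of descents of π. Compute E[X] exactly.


Write X = Σ X_I over i = 1, …, 157, with X_I the indicator of one descent.
There are 157 indicators.
For each fixed i, the pair (π(i), π(i+1)) is a uniformly random ordered pair of distinct values from {1, …, 158}; by symmetry P[π(i) > π(i+1)] = 1/2.
By linearity: E[X] = 157 · (1/2) = (158 − 1) · (1/2) = 157/2 ≈ 78.50000.

E[X] = 157/2 = 78.50000.


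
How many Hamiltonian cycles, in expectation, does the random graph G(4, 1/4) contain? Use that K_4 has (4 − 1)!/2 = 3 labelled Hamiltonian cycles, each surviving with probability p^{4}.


K_4 has (4 − 1)!/2 = 3 labelled Hamiltonian cycles.
For each such Hamiltonian cycle H, let X_H = 1 if all 4 edges of H are present in G. Then P[X_H = 1] = p^{4} = (1/4)^{4} = 1/256.
Summing the indicators: E[X] = Σ_H E[X_H] = 3 · p^{4} = 3 · 1/256 = 3/256.
Numerically: E[X] ≈ 0.0117.

E[X] = 3 · (1/4)^{4} = 3/256 ≈ 0.0117.


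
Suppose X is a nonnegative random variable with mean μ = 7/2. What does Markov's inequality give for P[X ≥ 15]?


μ = E[X] = 7/2, a = 15.
Markov: P[X ≥ 15] ≤ μ/a = (7/2)/15 = 7/30.
Numerically: ≈ 0.23333.
(Since a = 15 > μ = 3.50000, the bound 7/30 is < 1 and informative.)

P[X ≥ 15] ≤ 7/30 ≈ 0.23333.


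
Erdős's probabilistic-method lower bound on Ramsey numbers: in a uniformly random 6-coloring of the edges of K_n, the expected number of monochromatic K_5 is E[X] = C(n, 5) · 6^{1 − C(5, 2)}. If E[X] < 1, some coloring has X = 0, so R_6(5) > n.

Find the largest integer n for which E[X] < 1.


We need C(n, 5) · 6^{1 − 10} < 1, i.e. C(n, 5) < 6^{10 − 1} = 10077696.
Check values of n near the boundary:
  n = 62: C(62, 5) = 6471002; 6471002 < 10077696? YES
  n = 63: C(63, 5) = 7028847; 7028847 < 10077696? YES
  n = 64: C(64, 5) = 7624512; 7624512 < 10077696? YES
  n = 65: C(65, 5) = 8259888; 8259888 < 10077696? YES
  n = 66: C(66, 5) = 8936928; 8936928 < 10077696? YES
  n = 67: C(67, 5) = 9657648; 9657648 < 10077696? YES
  n = 68: C(68, 5) = 10424128; 10424128 < 10077696? NO
  n = 69: C(69, 5) = 11238513; 11238513 < 10077696? NO
  n = 70: C(70, 5) = 12103014; 12103014 < 10077696? NO
The largest n with C(n, 5) < 10077696 is n = 67 (where E[X] = 67067/69984 ≈ 0.9583). Hence R_6(5) > 67, i.e. R_6(5) ≥ 68.

Largest n = 67; hence R_6(5) > 67.


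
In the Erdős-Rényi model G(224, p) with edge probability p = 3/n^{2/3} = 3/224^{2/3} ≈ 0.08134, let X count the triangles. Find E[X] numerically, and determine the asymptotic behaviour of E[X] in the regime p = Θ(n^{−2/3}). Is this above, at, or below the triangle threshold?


Number of potential triangles: C(224, 3) = 1848224.
Each occurs with probability p³ ≈ (0.08134)³ ≈ 5.381059e-04.
By linearity: E[X] = C(224, 3)·p³ ≈ 1848224 · 5.381059e-04 ≈ 994.5402.
Since α = 2/3 < 1, p = c/n^{2/3} ≫ 1/n is above the triangle threshold p ~ 1/n. Asymptotically E[X] ~ (c³/6)·n^{3(1−α)} = (3³/6)·n^{1} → ∞; triangles are abundant w.h.p.

E[X] ≈ 994.5402; in regime p = Θ(1/n^{2/3}) E[X] diverges (above the triangle threshold p ~ 1/n).


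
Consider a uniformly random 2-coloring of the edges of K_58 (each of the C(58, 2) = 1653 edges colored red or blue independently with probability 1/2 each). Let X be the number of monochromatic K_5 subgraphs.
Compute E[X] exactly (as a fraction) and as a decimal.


Let X = Σ_S X_S over the C(58, 5) = 4582116 subsets S of size 5, where X_S = 1 if the K_5 on S is monochromatic.
For a fixed S, the K_5 on S has C(5, 2) = 10 edges. P[all 10 edges red] = (1/2)^10, and likewise for blue, so P[monochromatic] = 2·(1/2)^10 = 2^{1 − 10} = 1/512.
By linearity: E[X] = C(58, 5) · 2^{1 − 10} = 4582116 · 1/512 = 1145529/128.
Numerically: E[X] ≈ 8949.4453.

E[X] = C(58,5)·2^(1−C(5,2)) = 1145529/128 ≈ 8949.4453.


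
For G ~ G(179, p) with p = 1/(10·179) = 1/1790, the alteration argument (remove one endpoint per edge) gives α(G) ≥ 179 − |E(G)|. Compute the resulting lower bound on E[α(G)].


E[|E(G)|] = C(179, 2)·p = 15931 · (1/1790) = 89/10.
E[α(G)] ≥ n − E[|E(G)|] = 179 − 89/10 = 1701/10.
Numerically: ≈ 170.10000.
(This is only a lower bound; the true E[α(G)] may be larger.)

E[α(G)] ≥ 1701/10 ≈ 170.10000.


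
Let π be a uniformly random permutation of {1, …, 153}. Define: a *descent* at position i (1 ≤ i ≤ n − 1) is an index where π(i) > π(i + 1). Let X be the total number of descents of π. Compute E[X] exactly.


Write X = Σ X_I over i = 1, …, 152, with X_I the indicator of one descent.
There are 152 indicators.
For each fixed i, the pair (π(i), π(i+1)) is a uniformly random ordered pair of distinct values from {1, …, 153}; by symmetry P[π(i) > π(i+1)] = 1/2.
By linearity: E[X] = 152 · (1/2) = (153 − 1) · (1/2) = 76 ≈ 76.000000.

E[X] = 76 = 76.000000.


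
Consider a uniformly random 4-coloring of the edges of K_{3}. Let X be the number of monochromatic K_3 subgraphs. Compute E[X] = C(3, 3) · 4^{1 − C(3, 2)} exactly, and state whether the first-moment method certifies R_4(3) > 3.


E[X] = C(3, 3) · 4^{1 − 3} = 1 · 4^{−2} = 1/16.
As a reduced fraction: E[X] = 1/16 ≈ 0.062500.
Is E[X] < 1? YES.
Since E[X] < 1, there exists a 4-coloring of K_{3} with no monochromatic K_3; hence R_4(3) > 3.

E[X] = 1/16 ≈ 0.062500; E[X] < 1, so R_4(3) > 3.


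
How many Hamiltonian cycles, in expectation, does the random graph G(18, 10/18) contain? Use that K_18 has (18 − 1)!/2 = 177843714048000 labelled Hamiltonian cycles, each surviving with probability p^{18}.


K_18 has (18 − 1)!/2 = 177843714048000 labelled Hamiltonian cycles.
For each such Hamiltonian cycle H, let X_H = 1 if all 18 edges of H are present in G. Then P[X_H = 1] = p^{18} = (5/9)^{18} = 3814697265625/150094635296999121.
By linearity of expectation: E[X] = Σ_H E[X_H] = 177843714048000 · p^{18} = 177843714048000 · 3814697265625/150094635296999121 = 930617187500000000000000/205891132094649.
Numerically: E[X] ≈ 4.52e+09.

E[X] = 177843714048000 · (5/9)^{18} = 930617187500000000000000/205891132094649 ≈ 4.52e+09.


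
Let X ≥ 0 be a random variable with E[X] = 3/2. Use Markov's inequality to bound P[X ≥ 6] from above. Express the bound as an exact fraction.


μ = E[X] = 3/2, a = 6.
Markov: P[X ≥ 6] ≤ μ/a = (3/2)/6 = 1/4.
Numerically: ≈ 0.2500.
(Since a = 6 > μ = 1.5000, the bound 1/4 is < 1 and informative.)

P[X ≥ 6] ≤ 1/4 ≈ 0.2500.


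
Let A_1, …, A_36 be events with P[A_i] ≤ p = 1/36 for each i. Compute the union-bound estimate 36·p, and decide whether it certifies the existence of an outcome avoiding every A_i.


Union bound: P[∪_{i=1}^{36} A_i] ≤ Σ_i P[A_i] ≤ 36·p = 36·(1/36) = 1.
Numerically: 1 ≈ 1.0000000.
Is 1 < 1? NO.
Since the bound 1 is ≥ 1, the union bound is uninformative here; it does NOT by itself certify existence.

36·p = 1 ≈ 1.0000000; existence NOT certified by the union bound.


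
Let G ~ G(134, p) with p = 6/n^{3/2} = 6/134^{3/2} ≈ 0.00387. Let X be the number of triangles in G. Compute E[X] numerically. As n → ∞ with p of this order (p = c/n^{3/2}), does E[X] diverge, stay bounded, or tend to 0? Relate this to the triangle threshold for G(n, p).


Number of potential triangles: C(134, 3) = 392084.
Each occurs with probability p³ ≈ (0.00387)³ ≈ 5.78738e-08.
By linearity: E[X] = C(134, 3)·p³ ≈ 392084 · 5.78738e-08 ≈ 0.023.
Since α = 3/2 > 1, p = c/n^{3/2} = o(1/n) is below the triangle threshold p ~ 1/n. Asymptotically E[X] ~ (c³/6)·n^{3(1−α)} = (6³/6)·n^{-1.5} → 0, so by Markov's inequality G has no triangles w.h.p.

E[X] ≈ 0.023; in regime p = Θ(1/n^{3/2}) E[X] tends to 0 (below the triangle threshold p ~ 1/n).


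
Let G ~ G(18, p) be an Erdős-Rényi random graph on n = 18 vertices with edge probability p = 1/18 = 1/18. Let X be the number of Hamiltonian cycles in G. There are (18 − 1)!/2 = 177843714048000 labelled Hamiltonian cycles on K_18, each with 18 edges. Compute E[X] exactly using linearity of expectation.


K_18 has (18 − 1)!/2 = 177843714048000 labelled Hamiltonian cycles.
For each such Hamiltonian cycle H, let X_H = 1 if all 18 edges of H are present in G. Then P[X_H = 1] = p^{18} = (1/18)^{18} = 1/39346408075296537575424.
Summing the indicators: E[X] = Σ_H E[X_H] = 177843714048000 · p^{18} = 177843714048000 · 1/39346408075296537575424 = 14889875/3294258113514384.
Numerically: E[X] ≈ 4.52e-09.

E[X] = 177843714048000 · (1/18)^{18} = 14889875/3294258113514384 ≈ 4.52e-09.


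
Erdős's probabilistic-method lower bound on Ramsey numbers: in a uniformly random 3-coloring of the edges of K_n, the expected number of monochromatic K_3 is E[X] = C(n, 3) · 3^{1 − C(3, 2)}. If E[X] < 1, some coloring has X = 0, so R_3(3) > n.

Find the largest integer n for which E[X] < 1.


We need C(n, 3) · 3^{1 − 3} < 1, i.e. C(n, 3) < 3^{3 − 1} = 9.
Check values of n near the boundary:
  n = 3: C(3, 3) = 1; 1 < 9? YES
  n = 4: C(4, 3) = 4; 4 < 9? YES
  n = 5: C(5, 3) = 10; 10 < 9? NO
  n = 6: C(6, 3) = 20; 20 < 9? NO
  n = 7: C(7, 3) = 35; 35 < 9? NO
The largest n with C(n, 3) < 9 is n = 4 (where E[X] = 4/9 ≈ 0.44444). Hence R_3(3) > 4, i.e. R_3(3) ≥ 5.

Largest n = 4; hence R_3(3) > 4.


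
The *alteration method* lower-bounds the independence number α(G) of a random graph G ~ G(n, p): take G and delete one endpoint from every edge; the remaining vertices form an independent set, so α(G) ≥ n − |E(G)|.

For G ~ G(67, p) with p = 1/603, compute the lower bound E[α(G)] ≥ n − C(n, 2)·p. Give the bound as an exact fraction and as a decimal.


E[|E(G)|] = C(67, 2)·p = 2211 · (1/603) = 11/3.
E[α(G)] ≥ n − E[|E(G)|] = 67 − 11/3 = 190/3.
Numerically: ≈ 63.333.
(This is only a lower bound; the true E[α(G)] may be larger.)

E[α(G)] ≥ 190/3 ≈ 63.333.


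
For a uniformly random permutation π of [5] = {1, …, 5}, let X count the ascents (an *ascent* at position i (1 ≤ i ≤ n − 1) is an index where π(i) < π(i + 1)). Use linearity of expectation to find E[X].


Write X = Σ X_I over i = 1, …, 4, with X_I the indicator of one ascent.
There are 4 indicators.
For each fixed i, the pair (π(i), π(i+1)) is a uniformly random ordered pair of distinct values from {1, …, 5}; by symmetry P[π(i) < π(i+1)] = 1/2.
By linearity: E[X] = 4 · (1/2) = (5 − 1) · (1/2) = 2 ≈ 2.000000.

E[X] = 2 = 2.000000.


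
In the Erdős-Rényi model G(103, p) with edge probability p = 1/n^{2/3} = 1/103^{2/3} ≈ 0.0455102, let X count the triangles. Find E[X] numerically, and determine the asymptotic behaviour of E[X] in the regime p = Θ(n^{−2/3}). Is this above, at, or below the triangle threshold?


Number of potential triangles: C(103, 3) = 176851.
Each occurs with probability p³ ≈ (0.0455102)³ ≈ 9.42595909e-05.
By linearity: E[X] = C(103, 3)·p³ ≈ 176851 · 9.42595909e-05 ≈ 16.669903.
Since α = 2/3 < 1, p = c/n^{2/3} ≫ 1/n is above the triangle threshold p ~ 1/n. Asymptotically E[X] ~ (c³/6)·n^{3(1−α)} = (1³/6)·n^{1} → ∞; triangles are abundant w.h.p.

E[X] ≈ 16.669903; in regime p = Θ(1/n^{2/3}) E[X] diverges (above the triangle threshold p ~ 1/n).


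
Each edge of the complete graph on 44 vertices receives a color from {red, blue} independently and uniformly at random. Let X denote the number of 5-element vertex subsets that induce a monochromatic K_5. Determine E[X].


Let X = Σ_S X_S over the C(44, 5) = 1086008 subsets S of size 5, where X_S = 1 if the K_5 on S is monochromatic.
For a fixed S, the K_5 on S has C(5, 2) = 10 edges. P[all 10 edges red] = (1/2)^10, and likewise for blue, so P[monochromatic] = 2·(1/2)^10 = 2^{1 − 10} = 1/512.
Summing: E[X] = C(44, 5) · 2^{1 − 10} = 1086008 · 1/512 = 135751/64.
Numerically: E[X] ≈ 2121.109375.

E[X] = C(44,5)·2^(1−C(5,2)) = 135751/64 ≈ 2121.109375.


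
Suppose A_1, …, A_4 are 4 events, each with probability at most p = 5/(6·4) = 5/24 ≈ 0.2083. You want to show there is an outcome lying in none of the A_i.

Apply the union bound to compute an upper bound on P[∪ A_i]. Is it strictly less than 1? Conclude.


Union bound: P[∪_{i=1}^{4} A_i] ≤ Σ_i P[A_i] ≤ 4·p = 4·(5/24) = 5/6.
Numerically: 5/6 ≈ 0.8333.
Is 5/6 < 1? YES.
Since P[∪ A_i] ≤ 5/6 < 1, the complement has P[∩ A_i^c] ≥ 1 − 5/6 = 1/6 > 0, so some outcome avoids every A_i.

4·p = 5/6 ≈ 0.8333; existence CERTIFIED by the union bound.


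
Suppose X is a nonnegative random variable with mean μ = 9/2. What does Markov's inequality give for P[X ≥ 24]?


μ = E[X] = 9/2, a = 24.
Markov: P[X ≥ 24] ≤ μ/a = (9/2)/24 = 3/16.
Numerically: ≈ 0.18750.
(Since a = 24 > μ = 4.50000, the bound 3/16 is < 1 and informative.)

P[X ≥ 24] ≤ 3/16 ≈ 0.18750.


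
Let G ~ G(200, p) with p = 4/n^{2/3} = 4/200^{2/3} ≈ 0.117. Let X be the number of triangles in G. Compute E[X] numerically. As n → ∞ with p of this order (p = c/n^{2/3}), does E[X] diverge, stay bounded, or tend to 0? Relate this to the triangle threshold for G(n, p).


Number of potential triangles: C(200, 3) = 1313400.
Each occurs with probability p³ ≈ (0.117)³ ≈ 1.60000e-03.
By linearity: E[X] = C(200, 3)·p³ ≈ 1313400 · 1.60000e-03 ≈ 2101.440.
Since α = 2/3 < 1, p = c/n^{2/3} ≫ 1/n is above the triangle threshold p ~ 1/n. Asymptotically E[X] ~ (c³/6)·n^{3(1−α)} = (4³/6)·n^{1} → ∞; triangles are abundant w.h.p.

E[X] ≈ 2101.440; in regime p = Θ(1/n^{2/3}) E[X] diverges (above the triangle threshold p ~ 1/n).


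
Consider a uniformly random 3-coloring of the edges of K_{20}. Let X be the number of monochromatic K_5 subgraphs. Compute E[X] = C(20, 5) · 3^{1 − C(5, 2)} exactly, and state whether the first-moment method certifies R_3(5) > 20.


E[X] = C(20, 5) · 3^{1 − 10} = 15504 · 3^{−9} = 15504/19683.
As a reduced fraction: E[X] = 5168/6561 ≈ 0.7876848.
Is E[X] < 1? YES.
Since E[X] < 1, there exists a 3-coloring of K_{20} with no monochromatic K_5; hence R_3(5) > 20.

E[X] = 5168/6561 ≈ 0.7876848; E[X] < 1, so R_3(5) > 20.


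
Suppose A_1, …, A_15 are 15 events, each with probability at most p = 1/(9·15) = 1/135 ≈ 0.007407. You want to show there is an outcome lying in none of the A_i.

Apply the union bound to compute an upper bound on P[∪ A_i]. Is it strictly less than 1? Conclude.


Union bound: P[∪_{i=1}^{15} A_i] ≤ Σ_i P[A_i] ≤ 15·p = 15·(1/135) = 1/9.
Numerically: 1/9 ≈ 0.111111.
Is 1/9 < 1? YES.
Since P[∪ A_i] ≤ 1/9 < 1, the complement has P[∩ A_i^c] ≥ 1 − 1/9 = 8/9 > 0, so some outcome avoids every A_i.

15·p = 1/9 ≈ 0.111111; existence CERTIFIED by the union bound.


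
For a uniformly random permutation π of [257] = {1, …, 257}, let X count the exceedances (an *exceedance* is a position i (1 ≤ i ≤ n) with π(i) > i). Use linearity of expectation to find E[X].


Write X = Σ_{i=1}^{257} X_i, where X_i = 1_{π(i) > i}.
For each fixed i, π(i) is uniform over {1, …, 257} (marginal of a uniform permutation), so P[π(i) > i] = (n − i)/n. Summing: Σ_{i=1}^{257} (n − i)/n = (0 + 1 + … + 256)/257 = 257(257 − 1)/(2·257) = (257 − 1)/2.
Hence E[X] = Σ_{i=1}^{257} (257 − i)/257 = 128 ≈ 128.000.

E[X] = 128 = 128.000.


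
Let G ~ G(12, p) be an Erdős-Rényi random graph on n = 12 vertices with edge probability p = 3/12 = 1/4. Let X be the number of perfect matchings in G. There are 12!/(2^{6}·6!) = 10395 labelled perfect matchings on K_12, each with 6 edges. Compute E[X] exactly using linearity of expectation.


K_12 has 12!/(2^{6}·6!) = 10395 labelled perfect matchings.
For each such perfect matching H, let X_H = 1 if all 6 edges of H are present in G. Then P[X_H = 1] = p^{6} = (1/4)^{6} = 1/4096.
Summing the indicators: E[X] = Σ_H E[X_H] = 10395 · p^{6} = 10395 · 1/4096 = 10395/4096.
Numerically: E[X] ≈ 2.5378.

E[X] = 10395 · (1/4)^{6} = 10395/4096 ≈ 2.5378.


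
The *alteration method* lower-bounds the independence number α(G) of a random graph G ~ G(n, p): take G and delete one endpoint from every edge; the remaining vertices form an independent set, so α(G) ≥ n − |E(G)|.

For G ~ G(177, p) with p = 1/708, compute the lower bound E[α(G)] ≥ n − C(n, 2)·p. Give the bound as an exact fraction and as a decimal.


E[|E(G)|] = C(177, 2)·p = 15576 · (1/708) = 22.
E[α(G)] ≥ n − E[|E(G)|] = 177 − 22 = 155.
Numerically: ≈ 155.0000.
(This is only a lower bound; the true E[α(G)] may be larger.)

E[α(G)] ≥ 155 ≈ 155.0000.


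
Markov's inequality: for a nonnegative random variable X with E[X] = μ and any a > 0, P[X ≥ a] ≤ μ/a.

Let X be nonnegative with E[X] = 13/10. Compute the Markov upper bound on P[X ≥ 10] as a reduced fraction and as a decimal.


μ = E[X] = 13/10, a = 10.
Markov: P[X ≥ 10] ≤ μ/a = (13/10)/10 = 13/100.
Numerically: ≈ 0.13000.
(Since a = 10 > μ = 1.30000, the bound 13/100 is < 1 and informative.)

P[X ≥ 10] ≤ 13/100 ≈ 0.13000.


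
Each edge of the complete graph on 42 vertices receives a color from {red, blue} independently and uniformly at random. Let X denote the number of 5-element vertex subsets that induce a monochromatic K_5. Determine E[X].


Let X = Σ_S X_S over the C(42, 5) = 850668 subsets S of size 5, where X_S = 1 if the K_5 on S is monochromatic.
For a fixed S, the K_5 on S has C(5, 2) = 10 edges. P[all 10 edges red] = (1/2)^10, and likewise for blue, so P[monochromatic] = 2·(1/2)^10 = 2^{1 − 10} = 1/512.
Summing: E[X] = C(42, 5) · 2^{1 − 10} = 850668 · 1/512 = 212667/128.
Numerically: E[X] ≈ 1661.46094.

E[X] = C(42,5)·2^(1−C(5,2)) = 212667/128 ≈ 1661.46094.


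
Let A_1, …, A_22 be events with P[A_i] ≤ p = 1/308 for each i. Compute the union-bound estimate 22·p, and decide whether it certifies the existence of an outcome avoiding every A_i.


Union bound: P[∪_{i=1}^{22} A_i] ≤ Σ_i P[A_i] ≤ 22·p = 22·(1/308) = 1/14.
Numerically: 1/14 ≈ 0.0714.
Is 1/14 < 1? YES.
Since P[∪ A_i] ≤ 1/14 < 1, the complement has P[∩ A_i^c] ≥ 1 − 1/14 = 13/14 > 0, so some outcome avoids every A_i.

22·p = 1/14 ≈ 0.0714; existence CERTIFIED by the union bound.


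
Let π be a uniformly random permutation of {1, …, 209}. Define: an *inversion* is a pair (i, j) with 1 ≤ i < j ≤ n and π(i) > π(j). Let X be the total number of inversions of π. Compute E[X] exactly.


Write X = Σ X_I over the C(209, 2) = 21736 pairs i < j, with X_I the indicator of one inversion.
There are 21736 indicators.
For each fixed pair i < j, the values π(i) and π(j) are two distinct elements of {1, …, 209} in uniformly random order; by symmetry P[π(i) > π(j)] = 1/2.
By linearity: E[X] = 21736 · (1/2) = C(209, 2) · (1/2) = 21736/2 = 10868 ≈ 10868.00000.

E[X] = 10868 = 10868.00000.
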